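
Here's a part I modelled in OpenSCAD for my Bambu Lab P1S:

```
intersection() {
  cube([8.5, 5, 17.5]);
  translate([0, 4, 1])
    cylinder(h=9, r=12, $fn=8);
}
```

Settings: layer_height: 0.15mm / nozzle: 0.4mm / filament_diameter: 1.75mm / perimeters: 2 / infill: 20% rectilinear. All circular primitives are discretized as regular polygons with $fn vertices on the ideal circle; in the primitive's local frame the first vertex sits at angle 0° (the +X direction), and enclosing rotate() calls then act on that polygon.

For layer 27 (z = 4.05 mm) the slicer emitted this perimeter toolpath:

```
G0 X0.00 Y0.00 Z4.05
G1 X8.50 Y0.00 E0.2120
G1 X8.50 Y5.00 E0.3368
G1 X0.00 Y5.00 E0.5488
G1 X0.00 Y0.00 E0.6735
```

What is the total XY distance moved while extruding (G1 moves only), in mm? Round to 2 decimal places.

Sum the Euclidean lengths of each G1 segment: total = 27.00 mm.

27.00 mm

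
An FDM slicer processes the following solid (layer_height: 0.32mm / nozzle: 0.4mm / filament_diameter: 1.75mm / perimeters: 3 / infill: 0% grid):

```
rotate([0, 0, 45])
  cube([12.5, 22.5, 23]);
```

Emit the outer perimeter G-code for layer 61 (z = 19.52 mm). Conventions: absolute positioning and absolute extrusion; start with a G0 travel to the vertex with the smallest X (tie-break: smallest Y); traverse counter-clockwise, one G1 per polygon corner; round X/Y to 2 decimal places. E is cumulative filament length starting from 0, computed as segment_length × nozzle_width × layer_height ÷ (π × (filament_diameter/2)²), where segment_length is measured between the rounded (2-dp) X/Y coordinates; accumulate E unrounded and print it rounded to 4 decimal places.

G0 X-15.91 Y15.91 Z19.52
G1 X0.00 Y0.00 E1.1974
G1 X8.84 Y8.84 E1.8627
G1 X-7.07 Y24.75 E3.0600
G1 X-15.91 Y15.91 E3.7253

At z = 19.52 mm: the cube is present — its section is the full 12.5×22.5 rectangle; (whole slice rotated 45° about Z — lengths, areas and connectivity unchanged). The outline is a single polygon with 4 vertices. Extrusion per mm of travel: 0.4 × 0.32 / (π × 0.875²) = 0.053216. Accumulating E over each segment gives final E = 3.7253.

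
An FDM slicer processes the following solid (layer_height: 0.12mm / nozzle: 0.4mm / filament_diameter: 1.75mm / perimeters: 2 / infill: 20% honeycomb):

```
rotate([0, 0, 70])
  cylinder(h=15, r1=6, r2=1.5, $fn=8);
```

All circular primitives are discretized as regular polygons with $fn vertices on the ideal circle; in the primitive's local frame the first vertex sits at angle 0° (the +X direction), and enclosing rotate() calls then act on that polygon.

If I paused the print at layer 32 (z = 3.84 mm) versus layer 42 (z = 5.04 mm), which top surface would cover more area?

layer 32 (z = 3.84 mm)

Layer 32 (z = 3.84): the cone (r1=6→r2=1.5) has section circumradius 4.848 here — a regular 8-gon (area = (8/2)·4.848²·sin(360°/8) = 66.48 mm²); (rotated 70° about Z; rotation is an isometry so areas/perimeters/island counts are preserved). So its area = 66.48 mm². Layer 42 (z = 5.04): the cone (r1=6→r2=1.5) has section circumradius 4.488 here — a regular 8-gon (area = (8/2)·4.488²·sin(360°/8) = 56.97 mm²); (whole slice rotated 70° about Z — lengths, areas and connectivity unchanged). So its area = 56.97 mm². Layer 32 is larger (66.48 vs 56.97 mm²).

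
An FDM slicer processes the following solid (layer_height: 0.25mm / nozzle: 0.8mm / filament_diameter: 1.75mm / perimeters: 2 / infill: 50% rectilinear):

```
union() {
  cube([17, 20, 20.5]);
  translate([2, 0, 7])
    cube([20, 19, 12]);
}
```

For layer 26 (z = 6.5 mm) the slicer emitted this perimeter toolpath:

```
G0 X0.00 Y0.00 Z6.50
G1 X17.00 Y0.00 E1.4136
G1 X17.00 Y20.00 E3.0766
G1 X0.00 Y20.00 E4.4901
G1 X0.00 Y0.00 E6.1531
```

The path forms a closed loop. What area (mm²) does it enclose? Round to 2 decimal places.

Apply the shoelace formula to the sequence of (X, Y) vertices; enclosed area = 340.00 mm².

340.00 mm²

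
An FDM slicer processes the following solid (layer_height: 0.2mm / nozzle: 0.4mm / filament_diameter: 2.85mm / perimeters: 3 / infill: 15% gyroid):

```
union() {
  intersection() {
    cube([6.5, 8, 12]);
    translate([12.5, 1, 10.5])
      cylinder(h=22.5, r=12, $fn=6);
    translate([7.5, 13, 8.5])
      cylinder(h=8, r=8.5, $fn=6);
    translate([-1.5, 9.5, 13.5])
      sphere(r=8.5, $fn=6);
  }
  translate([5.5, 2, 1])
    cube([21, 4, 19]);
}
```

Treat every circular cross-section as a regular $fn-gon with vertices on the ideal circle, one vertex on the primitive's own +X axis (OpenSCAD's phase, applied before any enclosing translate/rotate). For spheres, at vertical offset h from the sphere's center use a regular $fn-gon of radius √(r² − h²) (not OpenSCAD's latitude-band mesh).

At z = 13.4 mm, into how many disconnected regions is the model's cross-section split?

1

At z = 13.4 mm: the cube is not intersected at this z (z outside [0, 12]); the r=12 cylinder at (12.5, 1) gives a regular 6-gon of circumradius 12 (constant along its height); the cylinder at (7.5, 13): section is a regular 6-gon, circumradius r=8.5; the sphere at (-1.5, 9.5): section is a regular 6-gon, circumradius = √(r²−h²) = √(8.5²−0.1²) = 8.499; Taking the intersection: at least one operand is absent at this height, so nothing remains; the cube at (5.5, 2) (footprint 21×4) is included at this height; Taking the union: only the 21×4 cube at (5.5, 2) is present, so the union is just that shape — 1 connected region. The result has 1 disconnected region.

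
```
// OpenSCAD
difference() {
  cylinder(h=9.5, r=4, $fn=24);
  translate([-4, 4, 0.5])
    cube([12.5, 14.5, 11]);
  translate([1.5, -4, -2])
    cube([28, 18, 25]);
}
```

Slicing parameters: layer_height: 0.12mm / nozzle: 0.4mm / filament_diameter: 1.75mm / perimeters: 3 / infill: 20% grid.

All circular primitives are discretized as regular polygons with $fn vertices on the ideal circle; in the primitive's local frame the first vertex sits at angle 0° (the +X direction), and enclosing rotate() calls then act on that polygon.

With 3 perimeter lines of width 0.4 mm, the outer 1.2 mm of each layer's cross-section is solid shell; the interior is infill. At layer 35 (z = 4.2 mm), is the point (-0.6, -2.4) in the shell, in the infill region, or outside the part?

At z = 4.2 mm: the cylinder: section is a regular 24-gon, circumradius r=4; the cube at (-4, 4) (footprint 12.5×14.5) is included at this height; the cube at (1.5, -4) is present — its section is the full 28×18 rectangle; Taking the first minus the rest: starting from the r=4 cylinder, the 12.5×14.5 cube at (-4, 4) misses the remaining region (no effect); the 28×18 cube at (1.5, -4) partially overlaps it — only the 13.20 mm² overlap (of its 504.00 mm²) is removed, clipping the outline — 1 connected region. Overall, the cross-section is a single solid region. The nearest boundary edge runs (-0.00, -4.00)→(-1.04, -3.86); distance from the point to it = 1.51 mm. The point is inside the cross-section and 1.51 mm from the nearest boundary — more than the 1.2 mm shell width (3 × 0.4), so it's in the infill interior.

infill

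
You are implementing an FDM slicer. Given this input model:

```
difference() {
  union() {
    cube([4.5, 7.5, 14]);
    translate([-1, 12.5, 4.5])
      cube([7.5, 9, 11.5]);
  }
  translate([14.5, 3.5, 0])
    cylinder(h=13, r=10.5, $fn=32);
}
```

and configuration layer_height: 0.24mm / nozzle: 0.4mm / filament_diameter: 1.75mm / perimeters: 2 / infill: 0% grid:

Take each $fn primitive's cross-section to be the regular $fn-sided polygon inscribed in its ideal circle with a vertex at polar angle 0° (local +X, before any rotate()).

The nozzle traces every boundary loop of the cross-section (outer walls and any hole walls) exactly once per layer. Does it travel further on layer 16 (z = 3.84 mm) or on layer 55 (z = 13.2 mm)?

Layer 16 (z = 3.84): the 4.5×7.5 cube contributes its full rectangle (perimeter 24.00 mm); the cube at (-1, 12.5) is absent (z outside [4.5, 16]); Merging all regions: only the 4.5×7.5 cube is present, so the union is just that shape — boundary = 24.00 mm; the r=10.5 cylinder at (14.5, 3.5) contributes a regular 32-gon of circumradius 10.5 (perimeter = 2·32·10.500·sin(180°/32) = 65.87 mm); Subtracting the remaining from the first: starting from that combined region, the r=10.5 cylinder at (14.5, 3.5) partially overlaps it — only the 1.93 mm² overlap (of its 344.14 mm²) is removed, clipping the outline — boundary = 24.11 mm. So its perimeter = 24.11 mm. Layer 55 (z = 13.2): the cube (footprint 4.5×7.5) is included at this height (perimeter 24.00 mm); the 7.5×9 cube at (-1, 12.5) contributes its full rectangle (perimeter 33.00 mm); Combining (union): the 2 present regions are separate (no shared area or edge), so areas and boundary lengths simply add and each stays a separate island — boundary = 57.00 mm; the cylinder at (14.5, 3.5) is absent (z outside [0, 13]); After the difference (first − rest): none of the subtracted shapes is present at this height, so the result so far is unchanged — boundary = 57.00 mm. So its perimeter = 57.00 mm. Layer 55 is larger (57.00 vs 24.11 mm).

layer 55 (z = 13.2 mm)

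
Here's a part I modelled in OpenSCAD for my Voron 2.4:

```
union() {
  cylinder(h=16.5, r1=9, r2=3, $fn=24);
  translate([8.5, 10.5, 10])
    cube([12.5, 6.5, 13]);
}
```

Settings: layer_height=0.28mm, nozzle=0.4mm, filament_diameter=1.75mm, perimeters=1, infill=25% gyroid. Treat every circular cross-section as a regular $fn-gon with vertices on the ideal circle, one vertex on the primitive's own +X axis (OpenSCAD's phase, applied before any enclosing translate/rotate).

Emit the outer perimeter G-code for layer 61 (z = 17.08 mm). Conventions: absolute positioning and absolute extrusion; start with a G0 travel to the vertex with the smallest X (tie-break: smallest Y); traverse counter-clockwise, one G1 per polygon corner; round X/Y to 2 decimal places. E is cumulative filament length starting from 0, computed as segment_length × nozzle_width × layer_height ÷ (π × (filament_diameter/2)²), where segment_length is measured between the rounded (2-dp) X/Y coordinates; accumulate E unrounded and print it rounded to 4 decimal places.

At z = 17.08 mm: the cone does not reach this height (z outside [0, 16.5]); the cube at (8.5, 10.5) (footprint 12.5×6.5) is included at this height; Taking the union: only the 12.5×6.5 cube at (8.5, 10.5) is present, so the union is just that shape — 1 connected region. The outline is a single polygon with 4 vertices. Extrusion per mm of travel: 0.4 × 0.28 / (π × 0.875²) = 0.046564. Accumulating E over each segment gives final E = 1.7694.

G0 X8.50 Y10.50 Z17.08
G1 X21.00 Y10.50 E0.5821
G1 X21.00 Y17.00 E0.8847
G1 X8.50 Y17.00 E1.4668
G1 X8.50 Y10.50 E1.7694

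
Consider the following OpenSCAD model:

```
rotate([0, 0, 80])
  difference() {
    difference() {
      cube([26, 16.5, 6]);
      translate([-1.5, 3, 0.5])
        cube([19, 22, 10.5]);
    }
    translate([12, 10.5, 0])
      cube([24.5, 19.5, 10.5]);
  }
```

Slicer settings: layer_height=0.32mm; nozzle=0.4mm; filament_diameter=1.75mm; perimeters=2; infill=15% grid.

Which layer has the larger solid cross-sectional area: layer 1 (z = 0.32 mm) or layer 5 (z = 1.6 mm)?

Layer 1 (z = 0.32): the 26×16.5 cube contributes its full rectangle (area 429.00 mm²); the cube at (-1.5, 3) is not intersected at this z (z outside [0.5, 11]); After the difference (first − rest): none of the subtracted shapes is present at this height, so the 26×16.5 cube is unchanged — area = 429.00 mm²; the cube at (12, 10.5) (footprint 24.5×19.5) is included at this height (area 477.75 mm²); After the difference (first − rest): starting from that combined region (429.00 mm²), the 24.5×19.5 cube at (12, 10.5) partially overlaps it — only the 84.00 mm² overlap (of its 477.75 mm²) is removed, clipping the outline — area = 345.00 mm²; (rotated 80° about Z; rotation is an isometry so areas/perimeters/island counts are preserved). So its area = 345.00 mm². Layer 5 (z = 1.6): the cube (footprint 26×16.5) is included at this height (area 429.00 mm²); the cube at (-1.5, 3) (footprint 19×22) is included at this height (area 418.00 mm²); After the difference (first − rest): starting from the 26×16.5 cube (429.00 mm²), the 19×22 cube at (-1.5, 3) partially overlaps it — only the 236.25 mm² overlap (of its 418.00 mm²) is removed, clipping the outline — area = 192.75 mm²; the cube at (12, 10.5) (footprint 24.5×19.5) is included at this height (area 477.75 mm²); After the difference (first − rest): starting from the result so far (192.75 mm²), the 24.5×19.5 cube at (12, 10.5) partially overlaps it — only the 51.00 mm² overlap (of its 477.75 mm²) is removed, clipping the outline — area = 141.75 mm²; (rotated 80° about Z; rotation is an isometry so areas/perimeters/island counts are preserved). So its area = 141.75 mm². Layer 1 is larger (345.00 vs 141.75 mm²).

layer 1 (z = 0.32 mm)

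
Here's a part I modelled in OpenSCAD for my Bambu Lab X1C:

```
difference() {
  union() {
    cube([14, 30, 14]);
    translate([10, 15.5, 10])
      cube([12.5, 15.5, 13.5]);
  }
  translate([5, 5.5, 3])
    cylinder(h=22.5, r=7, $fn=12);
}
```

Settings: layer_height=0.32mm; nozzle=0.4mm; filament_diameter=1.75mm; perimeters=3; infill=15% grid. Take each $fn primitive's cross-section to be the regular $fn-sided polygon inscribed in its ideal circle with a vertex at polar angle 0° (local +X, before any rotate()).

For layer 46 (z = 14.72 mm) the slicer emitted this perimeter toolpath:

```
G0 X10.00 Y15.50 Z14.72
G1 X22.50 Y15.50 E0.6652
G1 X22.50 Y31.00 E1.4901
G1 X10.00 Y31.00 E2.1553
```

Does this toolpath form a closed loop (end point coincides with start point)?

no

Start point (G0): (10.00, 15.50). End point (last G1): the path does not return to the start — open.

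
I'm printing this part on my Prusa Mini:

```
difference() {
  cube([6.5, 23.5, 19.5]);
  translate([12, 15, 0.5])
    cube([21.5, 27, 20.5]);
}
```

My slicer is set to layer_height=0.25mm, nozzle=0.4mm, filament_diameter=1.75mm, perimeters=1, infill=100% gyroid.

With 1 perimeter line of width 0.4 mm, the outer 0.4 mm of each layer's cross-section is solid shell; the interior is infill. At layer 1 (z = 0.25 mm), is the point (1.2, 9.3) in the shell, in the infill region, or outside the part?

At z = 0.25 mm: the cube (footprint 6.5×23.5) is included at this height; the cube at (12, 15) is not intersected at this z (z outside [0.5, 21]); Subtracting the remaining from the first: none of the subtracted shapes is present at this height, so the 6.5×23.5 cube is unchanged — 1 connected region. Overall, the cross-section is a single solid region. The nearest boundary edge runs (0.00, 23.50)→(0.00, 0.00); distance from the point to it = 1.20 mm. The point is inside the cross-section and 1.20 mm from the nearest boundary — more than the 0.4 mm shell width (1 × 0.4), so it's in the infill interior.

infill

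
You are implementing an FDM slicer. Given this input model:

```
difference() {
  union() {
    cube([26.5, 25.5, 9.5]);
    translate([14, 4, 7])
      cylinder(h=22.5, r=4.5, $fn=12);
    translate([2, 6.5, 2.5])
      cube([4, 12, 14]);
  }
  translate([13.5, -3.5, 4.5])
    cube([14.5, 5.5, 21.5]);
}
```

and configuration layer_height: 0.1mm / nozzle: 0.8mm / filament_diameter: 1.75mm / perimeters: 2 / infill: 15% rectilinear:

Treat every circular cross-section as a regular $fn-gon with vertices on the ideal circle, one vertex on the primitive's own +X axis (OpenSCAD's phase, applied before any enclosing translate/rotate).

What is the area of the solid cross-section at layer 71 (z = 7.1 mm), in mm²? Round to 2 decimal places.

At z = 7.1 mm: the 26.5×25.5 cube contributes its full rectangle (area 675.75 mm²); the cylinder at (14, 4): section is a regular 12-gon, circumradius r=4.5 (area = (12/2)·4.500²·sin(360°/12) = 60.75 mm²); the 4×12 cube at (2, 6.5) contributes its full rectangle (area 48.00 mm²); Taking the union: the regions partially overlap — summed areas 784.50 mm² minus the doubly-counted overlap 107.82 mm² gives 676.68 mm² — area = 676.68 mm²; the cube at (13.5, -3.5) is present — its section is the full 14.5×5.5 rectangle (area 79.75 mm²); Subtracting the remaining from the first: starting from that combined region (676.68 mm²), the 14.5×5.5 cube at (13.5, -3.5) partially overlaps it — only the 26.68 mm² overlap (of its 79.75 mm²) is removed, clipping the outline — area = 650.00 mm². Overall, the cross-section is a single solid region. Net area = 650.00 mm².

650.00 mm²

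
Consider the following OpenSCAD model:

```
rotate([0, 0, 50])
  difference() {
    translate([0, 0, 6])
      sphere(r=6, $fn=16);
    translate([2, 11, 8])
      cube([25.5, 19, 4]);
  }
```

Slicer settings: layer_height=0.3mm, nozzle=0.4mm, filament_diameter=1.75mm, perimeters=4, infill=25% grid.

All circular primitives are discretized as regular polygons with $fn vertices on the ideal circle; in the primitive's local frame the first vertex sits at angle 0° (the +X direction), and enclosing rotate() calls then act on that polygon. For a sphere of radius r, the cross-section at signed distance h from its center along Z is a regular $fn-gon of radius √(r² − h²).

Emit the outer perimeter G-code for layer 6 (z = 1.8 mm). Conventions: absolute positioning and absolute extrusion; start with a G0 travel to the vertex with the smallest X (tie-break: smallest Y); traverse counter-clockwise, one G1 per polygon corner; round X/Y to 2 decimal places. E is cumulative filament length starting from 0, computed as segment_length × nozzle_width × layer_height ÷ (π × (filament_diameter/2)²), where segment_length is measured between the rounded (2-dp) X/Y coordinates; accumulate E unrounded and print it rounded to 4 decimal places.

G0 X-4.27 Y-0.37 Z1.80
G1 X-3.80 Y-1.98 E0.0837
G1 X-2.75 Y-3.28 E0.1670
G1 X-1.29 Y-4.09 E0.2503
G1 X0.37 Y-4.27 E0.3336
G1 X1.98 Y-3.80 E0.4173
G1 X3.28 Y-2.75 E0.5007
G1 X4.09 Y-1.29 E0.5840
G1 X4.27 Y0.37 E0.6673
G1 X3.80 Y1.98 E0.7510
G1 X2.75 Y3.28 E0.8343
G1 X1.29 Y4.09 E0.9176
G1 X-0.37 Y4.27 E1.0009
G1 X-1.98 Y3.80 E1.0846
G1 X-3.28 Y2.75 E1.1680
G1 X-4.09 Y1.29 E1.2513
G1 X-4.27 Y-0.37 E1.3346

At z = 1.8 mm: the sphere: section is a regular 16-gon, circumradius = √(r²−h²) = √(6²−4.2²) = 4.285; the cube at (2, 11) does not reach this height (z outside [8, 12]); After the difference (first − rest): none of the subtracted shapes is present at this height, so the r=6 sphere is unchanged — 1 connected region; (rotated 50° about Z; rotation is an isometry so areas/perimeters/island counts are preserved). The outline is a single polygon with 16 vertices. Extrusion per mm of travel: 0.4 × 0.3 / (π × 0.875²) = 0.049890. Accumulating E over each segment gives final E = 1.3346.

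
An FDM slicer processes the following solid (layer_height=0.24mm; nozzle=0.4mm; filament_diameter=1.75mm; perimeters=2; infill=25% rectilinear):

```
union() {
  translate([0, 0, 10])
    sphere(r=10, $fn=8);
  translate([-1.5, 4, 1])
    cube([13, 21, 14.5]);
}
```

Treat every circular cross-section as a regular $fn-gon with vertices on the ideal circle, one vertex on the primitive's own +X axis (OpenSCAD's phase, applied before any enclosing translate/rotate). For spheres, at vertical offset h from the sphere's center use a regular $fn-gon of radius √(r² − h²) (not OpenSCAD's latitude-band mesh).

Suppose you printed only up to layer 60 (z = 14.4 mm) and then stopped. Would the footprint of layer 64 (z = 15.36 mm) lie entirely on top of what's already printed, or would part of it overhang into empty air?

Compare the two slices. At z = 14.4: the r=10 sphere contributes a regular 8-gon of circumradius √(10²−4.4²) = 8.980 (area = (8/2)·8.980²·sin(360°/8) = 228.08 mm²); the cube at (-1.5, 4) is present — its section is the full 13×21 rectangle (area 273.00 mm²); Taking the union: the regions partially overlap — summed areas 501.08 mm² minus the doubly-counted overlap 31.42 mm² gives 469.67 mm² — area = 469.67 mm². At z = 15.36: the sphere: section is a regular 8-gon, circumradius = √(r²−h²) = √(10²−5.36²) = 8.442 (area = (8/2)·8.442²·sin(360°/8) = 201.58 mm²); the cube at (-1.5, 4) is present — its section is the full 13×21 rectangle (area 273.00 mm²); Combining (union): the regions partially overlap — summed areas 474.58 mm² minus the doubly-counted overlap 26.14 mm² gives 448.45 mm² — area = 448.45 mm². Checking containment: the cross-section at z = 15.36 is a subset of the cross-section at z = 14.4.

entirely on top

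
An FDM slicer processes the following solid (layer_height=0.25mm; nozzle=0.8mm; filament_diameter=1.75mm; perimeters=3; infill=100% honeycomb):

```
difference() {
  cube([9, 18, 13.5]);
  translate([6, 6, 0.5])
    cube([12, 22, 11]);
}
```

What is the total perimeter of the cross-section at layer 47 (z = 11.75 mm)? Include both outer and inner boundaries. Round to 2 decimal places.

At z = 11.75 mm: the cube is present — its section is the full 9×18 rectangle (perimeter 54.00 mm); the cube at (6, 6) does not reach this height (z outside [0.5, 11.5]); After the difference (first − rest): none of the subtracted shapes is present at this height, so the 9×18 cube is unchanged — boundary = 54.00 mm. Overall, the cross-section is a single solid region. Total boundary length (outer) = 54.00 mm.

54.00 mm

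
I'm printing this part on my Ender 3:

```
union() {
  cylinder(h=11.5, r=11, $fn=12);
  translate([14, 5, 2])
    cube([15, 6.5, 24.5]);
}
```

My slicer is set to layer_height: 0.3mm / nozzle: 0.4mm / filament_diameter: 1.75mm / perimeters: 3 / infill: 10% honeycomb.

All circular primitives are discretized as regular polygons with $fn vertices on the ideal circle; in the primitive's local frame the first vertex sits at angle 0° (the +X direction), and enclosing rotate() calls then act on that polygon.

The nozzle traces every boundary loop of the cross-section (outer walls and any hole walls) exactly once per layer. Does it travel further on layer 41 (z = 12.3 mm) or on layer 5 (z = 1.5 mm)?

layer 5 (z = 1.5 mm)

Layer 41 (z = 12.3): the cylinder is not intersected at this z (z outside [0, 11.5]); the 15×6.5 cube at (14, 5) contributes its full rectangle (perimeter 43.00 mm); Taking the union: only the 15×6.5 cube at (14, 5) is present, so the union is just that shape — boundary = 43.00 mm. So its perimeter = 43.00 mm. Layer 5 (z = 1.5): the cylinder: section is a regular 12-gon, circumradius r=11 (perimeter = 2·12·11.000·sin(180°/12) = 68.33 mm); the cube at (14, 5) is not intersected at this z (z outside [2, 26.5]); Merging all regions: only the r=11 cylinder is present, so the union is just that shape — boundary = 68.33 mm. So its perimeter = 68.33 mm. Layer 5 is larger (68.33 vs 43.00 mm).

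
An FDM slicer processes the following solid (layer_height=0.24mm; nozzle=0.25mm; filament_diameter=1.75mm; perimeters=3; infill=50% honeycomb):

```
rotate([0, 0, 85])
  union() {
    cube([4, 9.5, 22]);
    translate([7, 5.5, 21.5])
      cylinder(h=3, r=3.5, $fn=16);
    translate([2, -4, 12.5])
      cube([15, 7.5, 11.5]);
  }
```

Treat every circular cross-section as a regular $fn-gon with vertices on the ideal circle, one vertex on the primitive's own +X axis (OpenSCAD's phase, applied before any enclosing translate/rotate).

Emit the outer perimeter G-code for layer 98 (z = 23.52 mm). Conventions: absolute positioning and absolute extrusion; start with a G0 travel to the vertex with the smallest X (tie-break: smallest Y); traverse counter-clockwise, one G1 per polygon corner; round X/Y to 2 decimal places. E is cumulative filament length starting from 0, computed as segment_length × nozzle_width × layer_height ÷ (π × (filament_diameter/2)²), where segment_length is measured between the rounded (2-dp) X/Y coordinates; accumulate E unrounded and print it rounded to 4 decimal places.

At z = 23.52 mm: the cube does not reach this height (z outside [0, 22]); the r=3.5 cylinder at (7, 5.5) contributes a regular 16-gon of circumradius 3.5; the cube at (2, -4) is present — its section is the full 15×7.5 rectangle; Combining (union): the regions partially overlap (shared area 5.75 mm²), so overlapping operands fuse into one piece — 1 connected region; (whole slice rotated 85° about Z — lengths, areas and connectivity unchanged). The outline is a single polygon with 17 vertices. Extrusion per mm of travel: 0.25 × 0.24 / (π × 0.875²) = 0.024945. Accumulating E over each segment gives final E = 1.3640.

G0 X-8.36 Y7.76 Z23.52
G1 X-8.21 Y6.40 E0.0341
G1 X-7.55 Y5.20 E0.0683
G1 X-6.49 Y4.35 E0.1022
G1 X-5.17 Y3.97 E0.1365
G1 X-3.82 Y4.11 E0.1703
G1 X-3.12 Y4.50 E0.1903
G1 X-3.31 Y2.30 E0.2454
G1 X4.16 Y1.64 E0.4324
G1 X5.47 Y16.59 E0.8068
G1 X-2.01 Y17.24 E0.9941
G1 X-2.63 Y10.06 E1.1739
G1 X-3.25 Y10.56 E1.1937
G1 X-4.56 Y10.94 E1.2278
G1 X-5.92 Y10.79 E1.2619
G1 X-7.12 Y10.13 E1.2961
G1 X-7.97 Y9.07 E1.3300
G1 X-8.36 Y7.76 E1.3640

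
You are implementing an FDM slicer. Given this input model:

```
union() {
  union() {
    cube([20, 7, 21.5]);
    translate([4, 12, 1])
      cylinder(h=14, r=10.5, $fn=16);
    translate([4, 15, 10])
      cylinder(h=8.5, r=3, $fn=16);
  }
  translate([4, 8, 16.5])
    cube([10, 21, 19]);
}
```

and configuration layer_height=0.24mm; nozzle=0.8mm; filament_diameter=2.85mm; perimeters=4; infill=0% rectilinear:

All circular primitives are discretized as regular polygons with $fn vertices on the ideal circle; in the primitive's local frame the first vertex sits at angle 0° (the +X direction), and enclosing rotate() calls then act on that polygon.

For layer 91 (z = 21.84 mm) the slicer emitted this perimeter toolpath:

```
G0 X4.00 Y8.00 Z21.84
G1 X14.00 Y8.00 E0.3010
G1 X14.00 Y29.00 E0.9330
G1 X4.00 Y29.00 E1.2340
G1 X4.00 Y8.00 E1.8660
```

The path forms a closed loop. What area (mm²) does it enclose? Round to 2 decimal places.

210.00 mm²

Apply the shoelace formula to the sequence of (X, Y) vertices; enclosed area = 210.00 mm².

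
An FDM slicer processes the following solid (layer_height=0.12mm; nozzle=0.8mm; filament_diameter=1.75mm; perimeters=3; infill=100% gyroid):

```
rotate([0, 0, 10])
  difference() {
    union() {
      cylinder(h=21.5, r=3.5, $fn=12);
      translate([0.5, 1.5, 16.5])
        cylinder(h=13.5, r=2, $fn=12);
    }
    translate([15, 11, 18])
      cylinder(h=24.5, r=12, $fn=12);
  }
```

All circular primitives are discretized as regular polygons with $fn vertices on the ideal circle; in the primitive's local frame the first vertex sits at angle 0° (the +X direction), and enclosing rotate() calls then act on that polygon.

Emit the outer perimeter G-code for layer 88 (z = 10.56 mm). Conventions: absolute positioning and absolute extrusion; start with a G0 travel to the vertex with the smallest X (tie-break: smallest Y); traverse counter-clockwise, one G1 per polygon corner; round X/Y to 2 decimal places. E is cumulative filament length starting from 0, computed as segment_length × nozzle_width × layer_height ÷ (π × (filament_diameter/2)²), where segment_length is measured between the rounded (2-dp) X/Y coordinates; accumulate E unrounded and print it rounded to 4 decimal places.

At z = 10.56 mm: the cylinder: section is a regular 12-gon, circumradius r=3.5; the cylinder at (0.5, 1.5) is not intersected at this z (z outside [16.5, 30]); Merging all regions: only the r=3.5 cylinder is present, so the union is just that shape — 1 connected region; the cylinder at (15, 11) is not intersected at this z (z outside [18, 42.5]); Taking the first minus the rest: none of the subtracted shapes is present at this height, so the result so far is unchanged — 1 connected region; (whole slice rotated 10° about Z — lengths, areas and connectivity unchanged). The outline is a single polygon with 12 vertices. Extrusion per mm of travel: 0.8 × 0.12 / (π × 0.875²) = 0.039912. Accumulating E over each segment gives final E = 0.8681.

G0 X-3.45 Y-0.61 Z10.56
G1 X-2.68 Y-2.25 E0.0723
G1 X-1.20 Y-3.29 E0.1445
G1 X0.61 Y-3.45 E0.2170
G1 X2.25 Y-2.68 E0.2893
G1 X3.29 Y-1.20 E0.3615
G1 X3.45 Y0.61 E0.4341
G1 X2.68 Y2.25 E0.5064
G1 X1.20 Y3.29 E0.5786
G1 X-0.61 Y3.45 E0.6511
G1 X-2.25 Y2.68 E0.7234
G1 X-3.29 Y1.20 E0.7956
G1 X-3.45 Y-0.61 E0.8681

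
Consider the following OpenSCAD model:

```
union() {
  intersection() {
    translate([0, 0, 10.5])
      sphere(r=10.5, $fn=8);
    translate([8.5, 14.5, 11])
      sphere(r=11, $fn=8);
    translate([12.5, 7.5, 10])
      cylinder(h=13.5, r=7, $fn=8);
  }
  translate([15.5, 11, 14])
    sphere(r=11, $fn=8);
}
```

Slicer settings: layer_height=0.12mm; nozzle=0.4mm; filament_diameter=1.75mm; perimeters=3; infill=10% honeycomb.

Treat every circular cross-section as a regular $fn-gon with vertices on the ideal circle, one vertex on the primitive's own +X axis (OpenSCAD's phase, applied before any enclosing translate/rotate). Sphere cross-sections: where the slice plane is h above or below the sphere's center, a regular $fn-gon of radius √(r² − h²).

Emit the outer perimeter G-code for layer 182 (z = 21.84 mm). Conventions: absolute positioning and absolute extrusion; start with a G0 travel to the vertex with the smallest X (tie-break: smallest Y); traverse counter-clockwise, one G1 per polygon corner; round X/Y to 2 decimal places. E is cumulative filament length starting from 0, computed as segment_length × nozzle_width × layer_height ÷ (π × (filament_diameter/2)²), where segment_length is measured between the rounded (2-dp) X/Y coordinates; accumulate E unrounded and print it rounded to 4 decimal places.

G0 X7.78 Y11.00 Z21.84
G1 X10.04 Y5.54 E0.1179
G1 X15.50 Y3.28 E0.2359
G1 X20.96 Y5.54 E0.3538
G1 X23.22 Y11.00 E0.4717
G1 X20.96 Y16.46 E0.5896
G1 X15.50 Y18.72 E0.7076
G1 X10.04 Y16.46 E0.8255
G1 X7.78 Y11.00 E0.9434

At z = 21.84 mm: the sphere is absent (|z−center|=11.340 > r=10.5); the sphere at (8.5, 14.5): section is a regular 8-gon, circumradius = √(r²−h²) = √(11²−10.84²) = 1.869; the cylinder at (12.5, 7.5): section is a regular 8-gon, circumradius r=7; After intersecting: at least one operand is absent at this height, so nothing remains; the r=11 sphere at (15.5, 11) slices to a regular 8-gon of circumradius 7.716 (√(r²−h²) with h=7.84 from center); Merging all regions: only the r=11 sphere at (15.5, 11) is present, so the union is just that shape — 1 connected region. The outline is a single polygon with 8 vertices. Extrusion per mm of travel: 0.4 × 0.12 / (π × 0.875²) = 0.019956. Accumulating E over each segment gives final E = 0.9434.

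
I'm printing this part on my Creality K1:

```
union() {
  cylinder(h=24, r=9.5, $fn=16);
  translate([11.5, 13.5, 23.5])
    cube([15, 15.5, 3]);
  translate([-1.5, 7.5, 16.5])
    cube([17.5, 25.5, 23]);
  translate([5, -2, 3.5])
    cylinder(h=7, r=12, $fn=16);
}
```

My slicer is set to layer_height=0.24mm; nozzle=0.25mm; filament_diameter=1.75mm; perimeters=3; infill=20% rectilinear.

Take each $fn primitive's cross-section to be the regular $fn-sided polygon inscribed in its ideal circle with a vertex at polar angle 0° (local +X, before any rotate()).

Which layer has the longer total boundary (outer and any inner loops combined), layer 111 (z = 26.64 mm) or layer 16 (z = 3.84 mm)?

layer 111 (z = 26.64 mm)

Layer 111 (z = 26.64): the cylinder is not intersected at this z (z outside [0, 24]); the cube at (11.5, 13.5) is absent (z outside [23.5, 26.5]); the 17.5×25.5 cube at (-1.5, 7.5) contributes its full rectangle (perimeter 86.00 mm); the cylinder at (5, -2) is not intersected at this z (z outside [3.5, 10.5]); Taking the union: only the 17.5×25.5 cube at (-1.5, 7.5) is present, so the union is just that shape — boundary = 86.00 mm. So its perimeter = 86.00 mm. Layer 16 (z = 3.84): the r=9.5 cylinder gives a regular 16-gon of circumradius 9.5 (constant along its height) (perimeter = 2·16·9.500·sin(180°/16) = 59.31 mm); the cube at (11.5, 13.5) does not reach this height (z outside [23.5, 26.5]); the cube at (-1.5, 7.5) is not intersected at this z (z outside [16.5, 39.5]); the cylinder at (5, -2): section is a regular 16-gon, circumradius r=12 (perimeter = 2·16·12.000·sin(180°/16) = 74.91 mm); Taking the union: the regions partially overlap (shared area 233.01 mm²), so the edge portions inside another operand are dropped and the merged outline is re-measured after clipping — boundary = 79.21 mm. So its perimeter = 79.21 mm. Layer 111 is larger (86.00 vs 79.21 mm).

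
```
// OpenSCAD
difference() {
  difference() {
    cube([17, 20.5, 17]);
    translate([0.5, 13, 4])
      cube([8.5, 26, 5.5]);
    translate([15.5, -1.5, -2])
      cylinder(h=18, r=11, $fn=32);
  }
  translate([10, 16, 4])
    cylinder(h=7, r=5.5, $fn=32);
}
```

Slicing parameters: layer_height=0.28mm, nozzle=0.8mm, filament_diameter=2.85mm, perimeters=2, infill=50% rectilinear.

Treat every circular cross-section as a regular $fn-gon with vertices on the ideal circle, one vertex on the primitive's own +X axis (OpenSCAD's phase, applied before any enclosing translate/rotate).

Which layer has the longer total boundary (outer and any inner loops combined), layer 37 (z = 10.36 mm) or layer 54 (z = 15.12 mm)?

Layer 37 (z = 10.36): the 17×20.5 cube contributes its full rectangle (perimeter 75.00 mm); the cube at (0.5, 13) does not reach this height (z outside [4, 9.5]); the r=11 cylinder at (15.5, -1.5) contributes a regular 32-gon of circumradius 11 (perimeter = 2·32·11.000·sin(180°/32) = 69.00 mm); Taking the first minus the rest: starting from the 17×20.5 cube, the r=11 cylinder at (15.5, -1.5) partially overlaps it — only the 92.17 mm² overlap (of its 377.69 mm²) is removed, clipping the outline — boundary = 70.55 mm; the r=5.5 cylinder at (10, 16) contributes a regular 32-gon of circumradius 5.5 (perimeter = 2·32·5.500·sin(180°/32) = 34.50 mm); Taking the first minus the rest: starting from that combined region, the r=5.5 cylinder at (10, 16) partially overlaps it — only the 90.24 mm² overlap (of its 94.42 mm²) is removed, clipping the outline — boundary = 92.06 mm. So its perimeter = 92.06 mm. Layer 54 (z = 15.12): the cube is present — its section is the full 17×20.5 rectangle (perimeter 75.00 mm); the cube at (0.5, 13) is absent (z outside [4, 9.5]); the r=11 cylinder at (15.5, -1.5) contributes a regular 32-gon of circumradius 11 (perimeter = 2·32·11.000·sin(180°/32) = 69.00 mm); Subtracting the remaining from the first: starting from the 17×20.5 cube, the r=11 cylinder at (15.5, -1.5) partially overlaps it — only the 92.17 mm² overlap (of its 377.69 mm²) is removed, clipping the outline — boundary = 70.55 mm; the cylinder at (10, 16) does not reach this height (z outside [4, 11]); Taking the first minus the rest: none of the subtracted shapes is present at this height, so the result so far is unchanged — boundary = 70.55 mm. So its perimeter = 70.55 mm. Layer 37 is larger (92.06 vs 70.55 mm).

layer 37 (z = 10.36 mm)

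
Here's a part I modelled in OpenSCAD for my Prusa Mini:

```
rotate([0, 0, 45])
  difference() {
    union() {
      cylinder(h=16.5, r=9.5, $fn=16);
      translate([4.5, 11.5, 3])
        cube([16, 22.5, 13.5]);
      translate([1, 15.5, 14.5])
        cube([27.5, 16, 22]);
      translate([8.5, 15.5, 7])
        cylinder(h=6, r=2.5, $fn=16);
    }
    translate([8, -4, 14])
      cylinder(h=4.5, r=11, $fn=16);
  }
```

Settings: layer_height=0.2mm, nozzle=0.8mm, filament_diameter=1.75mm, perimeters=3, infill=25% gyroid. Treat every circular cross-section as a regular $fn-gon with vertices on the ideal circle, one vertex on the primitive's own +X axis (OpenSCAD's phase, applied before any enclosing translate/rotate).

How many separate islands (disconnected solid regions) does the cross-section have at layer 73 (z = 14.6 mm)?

At z = 14.6 mm: the r=9.5 cylinder gives a regular 16-gon of circumradius 9.5 (constant along its height); the cube at (4.5, 11.5) (footprint 16×22.5) is included at this height; the cube at (1, 15.5) (footprint 27.5×16) is included at this height; the cylinder at (8.5, 15.5) is absent (z outside [7, 13]); Combining (union): the regions partially overlap (shared area 256.00 mm²), so overlapping operands fuse into one piece — 2 connected regions; the r=11 cylinder at (8, -4) contributes a regular 16-gon of circumradius 11; After the difference (first − rest): starting from the result so far, the r=11 cylinder at (8, -4) partially overlaps it — only the 145.75 mm² overlap (of its 370.44 mm²) is removed, clipping the outline — 2 connected regions; (rotated 45° about Z; rotation is an isometry so areas/perimeters/island counts are preserved). Overall, the cross-section has 2 separate islands. Island count = 2.

2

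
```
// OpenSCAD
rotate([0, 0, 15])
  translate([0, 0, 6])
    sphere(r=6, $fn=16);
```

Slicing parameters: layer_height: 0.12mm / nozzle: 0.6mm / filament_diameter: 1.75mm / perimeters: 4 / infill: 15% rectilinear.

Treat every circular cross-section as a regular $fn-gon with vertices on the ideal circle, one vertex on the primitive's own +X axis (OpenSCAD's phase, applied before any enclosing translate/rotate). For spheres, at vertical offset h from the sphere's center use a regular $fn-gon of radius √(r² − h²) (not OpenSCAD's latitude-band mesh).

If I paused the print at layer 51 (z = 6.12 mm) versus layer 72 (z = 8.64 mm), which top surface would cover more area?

Layer 51 (z = 6.12): the r=6 sphere slices to a regular 16-gon of circumradius 5.999 (√(r²−h²) with h=0.12 from center) (area = (16/2)·5.999²·sin(360°/16) = 110.17 mm²); (rotated 15° about Z; rotation is an isometry so areas/perimeters/island counts are preserved). So its area = 110.17 mm². Layer 72 (z = 8.64): the r=6 sphere contributes a regular 16-gon of circumradius √(6²−2.64²) = 5.388 (area = (16/2)·5.388²·sin(360°/16) = 88.88 mm²); (rotated 15° about Z; rotation is an isometry so areas/perimeters/island counts are preserved). So its area = 88.88 mm². Layer 51 is larger (110.17 vs 88.88 mm²).

layer 51 (z = 6.12 mm)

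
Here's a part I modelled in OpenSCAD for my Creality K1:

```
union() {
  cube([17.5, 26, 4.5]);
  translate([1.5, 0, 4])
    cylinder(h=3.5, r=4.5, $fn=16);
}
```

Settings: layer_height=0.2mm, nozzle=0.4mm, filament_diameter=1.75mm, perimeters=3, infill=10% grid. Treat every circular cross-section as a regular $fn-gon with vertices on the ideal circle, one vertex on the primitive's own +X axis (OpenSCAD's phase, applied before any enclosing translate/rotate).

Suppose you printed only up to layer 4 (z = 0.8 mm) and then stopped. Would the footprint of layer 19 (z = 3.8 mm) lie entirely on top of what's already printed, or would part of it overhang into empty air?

entirely on top

Compare the two slices. At z = 0.8: the cube (footprint 17.5×26) is included at this height (area 455.00 mm²); the cylinder at (1.5, 0) does not reach this height (z outside [4, 7.5]); Merging all regions: only the 17.5×26 cube is present, so the union is just that shape — area = 455.00 mm². At z = 3.8: the 17.5×26 cube contributes its full rectangle (area 455.00 mm²); the cylinder at (1.5, 0) does not reach this height (z outside [4, 7.5]); Merging all regions: only the 17.5×26 cube is present, so the union is just that shape — area = 455.00 mm². Checking containment: the cross-section at z = 3.8 is a subset of the cross-section at z = 0.8.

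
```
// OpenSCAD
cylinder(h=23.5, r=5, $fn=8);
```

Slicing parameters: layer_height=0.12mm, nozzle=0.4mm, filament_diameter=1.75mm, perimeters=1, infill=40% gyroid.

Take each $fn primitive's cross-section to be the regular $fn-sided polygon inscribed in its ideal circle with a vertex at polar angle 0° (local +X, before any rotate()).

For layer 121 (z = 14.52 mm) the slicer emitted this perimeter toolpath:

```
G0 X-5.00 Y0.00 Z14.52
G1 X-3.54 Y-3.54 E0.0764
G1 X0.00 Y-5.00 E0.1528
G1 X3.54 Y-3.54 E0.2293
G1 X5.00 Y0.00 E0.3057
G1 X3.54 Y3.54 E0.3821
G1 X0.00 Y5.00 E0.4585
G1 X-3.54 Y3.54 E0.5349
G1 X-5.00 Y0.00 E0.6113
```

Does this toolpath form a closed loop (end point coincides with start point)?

yes

Start point (G0): (-5.00, 0.00). End point (last G1): the path returns to the start — closed.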